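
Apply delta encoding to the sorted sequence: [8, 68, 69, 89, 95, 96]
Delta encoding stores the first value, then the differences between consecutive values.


First value: 8
Deltas:
  68 - 8 = 60
  69 - 68 = 1
  89 - 69 = 20
  95 - 89 = 6
  96 - 95 = 1


Delta encoded: [8, 60, 1, 20, 6, 1]


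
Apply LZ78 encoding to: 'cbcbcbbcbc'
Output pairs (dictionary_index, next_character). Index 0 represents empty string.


LZ78 encoding steps:
Dictionary: {0: ''}
Step 1: w='' (idx 0), next='c' -> output (0, 'c'), add 'c' as idx 1
Step 2: w='' (idx 0), next='b' -> output (0, 'b'), add 'b' as idx 2
Step 3: w='c' (idx 1), next='b' -> output (1, 'b'), add 'cb' as idx 3
Step 4: w='cb' (idx 3), next='b' -> output (3, 'b'), add 'cbb' as idx 4
Step 5: w='cb' (idx 3), next='c' -> output (3, 'c'), add 'cbc' as idx 5


Encoded: [(0, 'c'), (0, 'b'), (1, 'b'), (3, 'b'), (3, 'c')]


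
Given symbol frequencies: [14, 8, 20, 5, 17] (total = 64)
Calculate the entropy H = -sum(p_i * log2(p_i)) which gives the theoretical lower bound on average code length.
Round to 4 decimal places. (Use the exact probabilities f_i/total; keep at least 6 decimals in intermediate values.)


Per-symbol terms -p_i * log2(p_i) with p_i = f_i/64:
  p = 14/64 = 0.218750: log2(p) = -2.192645, -p*log2(p) = 0.479641
  p = 8/64 = 0.125000: log2(p) = -3.000000, -p*log2(p) = 0.375000
  p = 20/64 = 0.312500: log2(p) = -1.678072, -p*log2(p) = 0.524397
  p = 5/64 = 0.078125: log2(p) = -3.678072, -p*log2(p) = 0.287349
  p = 17/64 = 0.265625: log2(p) = -1.912537, -p*log2(p) = 0.508018
H = 0.479641 + 0.375000 + 0.524397 + 0.287349 + 0.508018 = 2.174405

H = 2.1744 bits/symbol


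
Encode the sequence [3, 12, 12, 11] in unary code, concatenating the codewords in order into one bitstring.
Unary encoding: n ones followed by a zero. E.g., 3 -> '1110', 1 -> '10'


Encode each number as n ones followed by a terminating 0:
  3 -> 1110 (4 bits)
  12 -> 1111111111110 (13 bits)
  12 -> 1111111111110 (13 bits)
  11 -> 111111111110 (12 bits)
Total length = 4 + 13 + 13 + 12 = 42 bits.

Unary([3, 12, 12, 11]) = 111011111111111101111111111110111111111110 (42 bits)


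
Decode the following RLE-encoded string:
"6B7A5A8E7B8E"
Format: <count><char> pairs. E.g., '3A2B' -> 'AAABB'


Expanding each <count><char> pair:
  6B -> 'BBBBBB'
  7A -> 'AAAAAAA'
  5A -> 'AAAAA'
  8E -> 'EEEEEEEE'
  7B -> 'BBBBBBB'
  8E -> 'EEEEEEEE'

Decoded = BBBBBBAAAAAAAAAAAAEEEEEEEEBBBBBBBEEEEEEEE


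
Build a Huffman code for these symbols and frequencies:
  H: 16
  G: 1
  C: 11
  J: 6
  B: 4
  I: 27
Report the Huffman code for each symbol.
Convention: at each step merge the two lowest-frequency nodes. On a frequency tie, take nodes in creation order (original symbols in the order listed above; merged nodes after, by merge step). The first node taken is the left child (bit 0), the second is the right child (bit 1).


Huffman tree construction:
Step 1: Merge G(1) + B(4) = 5
Step 2: Merge (G+B)(5) + J(6) = 11
Step 3: Merge C(11) + ((G+B)+J)(11) = 22
Step 4: Merge H(16) + (C+((G+B)+J))(22) = 38
Step 5: Merge I(27) + (H+(C+((G+B)+J)))(38) = 65
Read each symbol's code off the tree from the root (left child = 0, right child = 1).

Codes:
  H: 10 (length 2)
  G: 11100 (length 5)
  C: 110 (length 3)
  J: 1111 (length 4)
  B: 11101 (length 5)
  I: 0 (length 1)
Average code length: 141/65 = 2.1692 bits/symbol


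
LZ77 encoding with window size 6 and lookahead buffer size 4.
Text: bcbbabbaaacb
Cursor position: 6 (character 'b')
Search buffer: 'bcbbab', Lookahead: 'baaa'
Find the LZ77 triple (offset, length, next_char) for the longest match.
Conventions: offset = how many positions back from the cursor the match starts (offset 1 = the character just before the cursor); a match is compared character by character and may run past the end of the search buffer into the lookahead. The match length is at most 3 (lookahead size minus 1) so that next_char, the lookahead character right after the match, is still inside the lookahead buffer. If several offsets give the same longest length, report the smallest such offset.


Try each offset into the search buffer:
  offset=1 (pos 5, char 'b'): match length 1
  offset=2 (pos 4, char 'a'): match length 0
  offset=3 (pos 3, char 'b'): match length 2
  offset=4 (pos 2, char 'b'): match length 1
  offset=5 (pos 1, char 'c'): match length 0
  offset=6 (pos 0, char 'b'): match length 1
Longest match has length 2 at offset 3.
next_char = character at position 6 + 2 = 8 -> 'a'

Best match: offset=3, length=2 (matching 'ba' starting at position 3)
LZ77 triple: (3, 2, 'a')


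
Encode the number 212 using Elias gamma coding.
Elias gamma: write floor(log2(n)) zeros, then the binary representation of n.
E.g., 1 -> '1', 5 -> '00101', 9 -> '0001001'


num_bits = floor(log2(212)) + 1 = 8
leading_zeros = num_bits - 1 = 7
binary(212) = 11010100

Elias gamma(212) = '0000000' + '11010100' = 000000011010100 (15 bits)


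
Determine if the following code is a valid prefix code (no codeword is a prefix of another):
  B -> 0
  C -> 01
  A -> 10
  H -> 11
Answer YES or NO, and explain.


Checking each pair (does one codeword prefix another?):
  B='0' vs C='01': prefix -- VIOLATION

NO -- this is NOT a valid prefix code. B (0) is a prefix of C (01).


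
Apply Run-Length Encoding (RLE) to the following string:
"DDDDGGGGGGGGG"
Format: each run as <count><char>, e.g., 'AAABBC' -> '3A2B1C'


Scanning runs left to right:
  i=0: run of 'D' x 4 -> '4D'
  i=4: run of 'G' x 9 -> '9G'

RLE = 4D9G


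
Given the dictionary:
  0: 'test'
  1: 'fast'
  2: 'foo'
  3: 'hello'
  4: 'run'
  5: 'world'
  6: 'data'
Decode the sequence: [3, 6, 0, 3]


Look up each index in the dictionary:
  3 -> 'hello'
  6 -> 'data'
  0 -> 'test'
  3 -> 'hello'

Decoded: "hello data test hello"


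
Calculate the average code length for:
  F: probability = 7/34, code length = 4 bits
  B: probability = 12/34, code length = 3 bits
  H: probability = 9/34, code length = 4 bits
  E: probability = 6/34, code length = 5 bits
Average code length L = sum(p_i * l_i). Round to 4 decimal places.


Weighted contributions p_i * l_i:
  F: (7/34) * 4 = 28/34
  B: (12/34) * 3 = 36/34
  H: (9/34) * 4 = 36/34
  E: (6/34) * 5 = 30/34
Sum = (28 + 36 + 36 + 30)/34 = 130/34

L = 130/34 = 3.8235 bits/symbol


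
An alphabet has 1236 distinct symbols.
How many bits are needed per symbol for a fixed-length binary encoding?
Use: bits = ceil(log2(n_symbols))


log2(1236) = 10.2715
Bracket: 2^10 = 1024 < 1236 <= 2^11 = 2048
So ceil(log2(1236)) = 11

bits = ceil(log2(1236)) = ceil(10.2715) = 11 bits


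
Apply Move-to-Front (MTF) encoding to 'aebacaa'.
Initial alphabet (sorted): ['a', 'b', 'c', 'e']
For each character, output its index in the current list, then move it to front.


MTF encoding:
'a': index 0 in ['a', 'b', 'c', 'e'] -> ['a', 'b', 'c', 'e']
'e': index 3 in ['a', 'b', 'c', 'e'] -> ['e', 'a', 'b', 'c']
'b': index 2 in ['e', 'a', 'b', 'c'] -> ['b', 'e', 'a', 'c']
'a': index 2 in ['b', 'e', 'a', 'c'] -> ['a', 'b', 'e', 'c']
'c': index 3 in ['a', 'b', 'e', 'c'] -> ['c', 'a', 'b', 'e']
'a': index 1 in ['c', 'a', 'b', 'e'] -> ['a', 'c', 'b', 'e']
'a': index 0 in ['a', 'c', 'b', 'e'] -> ['a', 'c', 'b', 'e']


Output: [0, 3, 2, 2, 3, 1, 0]


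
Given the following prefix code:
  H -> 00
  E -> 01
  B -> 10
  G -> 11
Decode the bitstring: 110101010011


Decoding step by step:
Bits 11 -> G
Bits 01 -> E
Bits 01 -> E
Bits 01 -> E
Bits 00 -> H
Bits 11 -> G


Decoded message: GEEEHG


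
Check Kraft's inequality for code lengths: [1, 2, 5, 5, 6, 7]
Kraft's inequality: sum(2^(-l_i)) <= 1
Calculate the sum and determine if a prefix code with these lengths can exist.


Sum = 2^(-1) + 2^(-2) + 2^(-5) + 2^(-5) + 2^(-6) + 2^(-7)
    = 0.5 + 0.25 + 0.03125 + 0.03125 + 0.015625 + 0.0078125
    = 107/128 = 0.8359375
Since 0.8359375 <= 1, Kraft's inequality IS satisfied.
A prefix code with these lengths CAN exist.

Kraft sum = 0.8359375. Satisfied.


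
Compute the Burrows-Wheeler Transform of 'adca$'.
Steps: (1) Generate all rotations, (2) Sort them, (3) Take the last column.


Rotations (sorted):
  0: $adca -> last char: a
  1: a$adc -> last char: c
  2: adca$ -> last char: $
  3: ca$ad -> last char: d
  4: dca$a -> last char: a


BWT = ac$da


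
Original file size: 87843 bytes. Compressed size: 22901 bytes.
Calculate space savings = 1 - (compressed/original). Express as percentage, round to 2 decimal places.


ratio = compressed/original = 22901/87843 = 0.260704
savings = 1 - ratio = 1 - 0.260704 = 0.739296
as a percentage: 0.739296 * 100 = 73.93%

Space savings = 1 - 22901/87843 = 73.93%


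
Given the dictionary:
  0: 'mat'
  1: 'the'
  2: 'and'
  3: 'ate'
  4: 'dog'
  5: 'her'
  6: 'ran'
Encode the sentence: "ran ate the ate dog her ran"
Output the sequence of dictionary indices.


Look up each word in the dictionary:
  'ran' -> 6
  'ate' -> 3
  'the' -> 1
  'ate' -> 3
  'dog' -> 4
  'her' -> 5
  'ran' -> 6

Encoded: [6, 3, 1, 3, 4, 5, 6]


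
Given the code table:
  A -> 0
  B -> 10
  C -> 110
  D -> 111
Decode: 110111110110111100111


Decoding:
110 -> C
111 -> D
110 -> C
110 -> C
111 -> D
10 -> B
0 -> A
111 -> D


Result: CDCCDBAD


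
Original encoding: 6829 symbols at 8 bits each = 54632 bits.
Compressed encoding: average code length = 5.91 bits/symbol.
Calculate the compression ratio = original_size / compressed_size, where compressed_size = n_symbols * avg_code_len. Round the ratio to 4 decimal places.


original_size = n_symbols * orig_bits = 6829 * 8 = 54632 bits
compressed_size = n_symbols * avg_code_len = 6829 * 5.91 = 40359.39 bits
ratio = original_size / compressed_size = 54632 / 40359.39 = 1.3536

Compression ratio = 1.3536


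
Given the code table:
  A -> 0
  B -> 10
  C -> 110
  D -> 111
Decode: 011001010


Decoding:
0 -> A
110 -> C
0 -> A
10 -> B
10 -> B


Result: ACABB


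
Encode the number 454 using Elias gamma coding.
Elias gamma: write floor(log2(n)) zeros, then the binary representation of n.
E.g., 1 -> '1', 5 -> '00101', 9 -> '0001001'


num_bits = floor(log2(454)) + 1 = 9
leading_zeros = num_bits - 1 = 8
binary(454) = 111000110

Elias gamma(454) = '00000000' + '111000110' = 00000000111000110 (17 bits)


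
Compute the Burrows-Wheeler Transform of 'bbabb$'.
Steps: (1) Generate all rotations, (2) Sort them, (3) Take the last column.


Rotations (sorted):
  0: $bbabb -> last char: b
  1: abb$bb -> last char: b
  2: b$bbab -> last char: b
  3: babb$b -> last char: b
  4: bb$bba -> last char: a
  5: bbabb$ -> last char: $


BWT = bbbba$


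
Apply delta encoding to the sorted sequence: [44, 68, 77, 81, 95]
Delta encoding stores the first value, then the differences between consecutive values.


First value: 44
Deltas:
  68 - 44 = 24
  77 - 68 = 9
  81 - 77 = 4
  95 - 81 = 14


Delta encoded: [44, 24, 9, 4, 14]


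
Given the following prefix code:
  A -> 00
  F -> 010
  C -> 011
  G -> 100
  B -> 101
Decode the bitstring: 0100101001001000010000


Decoding step by step:
Bits 010 -> F
Bits 010 -> F
Bits 100 -> G
Bits 100 -> G
Bits 100 -> G
Bits 00 -> A
Bits 100 -> G
Bits 00 -> A


Decoded message: FFGGGAGA


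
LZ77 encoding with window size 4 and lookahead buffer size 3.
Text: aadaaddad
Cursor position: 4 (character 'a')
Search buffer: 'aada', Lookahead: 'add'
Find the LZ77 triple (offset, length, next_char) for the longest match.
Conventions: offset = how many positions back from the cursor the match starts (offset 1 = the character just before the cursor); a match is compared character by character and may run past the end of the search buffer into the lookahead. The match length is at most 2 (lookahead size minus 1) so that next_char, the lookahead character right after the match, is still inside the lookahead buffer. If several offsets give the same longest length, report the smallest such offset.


Try each offset into the search buffer:
  offset=1 (pos 3, char 'a'): match length 1
  offset=2 (pos 2, char 'd'): match length 0
  offset=3 (pos 1, char 'a'): match length 2
  offset=4 (pos 0, char 'a'): match length 1
Longest match has length 2 at offset 3.
next_char = character at position 4 + 2 = 6 -> 'd'

Best match: offset=3, length=2 (matching 'ad' starting at position 1)
LZ77 triple: (3, 2, 'd')


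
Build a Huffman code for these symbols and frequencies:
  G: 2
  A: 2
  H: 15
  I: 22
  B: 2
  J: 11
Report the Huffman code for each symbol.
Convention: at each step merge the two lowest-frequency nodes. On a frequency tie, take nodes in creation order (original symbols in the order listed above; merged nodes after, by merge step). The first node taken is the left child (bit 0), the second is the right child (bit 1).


Huffman tree construction:
Step 1: Merge G(2) + A(2) = 4
Step 2: Merge B(2) + (G+A)(4) = 6
Step 3: Merge (B+(G+A))(6) + J(11) = 17
Step 4: Merge H(15) + ((B+(G+A))+J)(17) = 32
Step 5: Merge I(22) + (H+((B+(G+A))+J))(32) = 54
Read each symbol's code off the tree from the root (left child = 0, right child = 1).

Codes:
  G: 11010 (length 5)
  A: 11011 (length 5)
  H: 10 (length 2)
  I: 0 (length 1)
  B: 1100 (length 4)
  J: 111 (length 3)
Average code length: 113/54 = 2.0926 bits/symbol


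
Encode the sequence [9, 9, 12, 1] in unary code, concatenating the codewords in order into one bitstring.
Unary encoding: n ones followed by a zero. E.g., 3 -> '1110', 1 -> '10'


Encode each number as n ones followed by a terminating 0:
  9 -> 1111111110 (10 bits)
  9 -> 1111111110 (10 bits)
  12 -> 1111111111110 (13 bits)
  1 -> 10 (2 bits)
Total length = 10 + 10 + 13 + 2 = 35 bits.

Unary([9, 9, 12, 1]) = 11111111101111111110111111111111010 (35 bits)


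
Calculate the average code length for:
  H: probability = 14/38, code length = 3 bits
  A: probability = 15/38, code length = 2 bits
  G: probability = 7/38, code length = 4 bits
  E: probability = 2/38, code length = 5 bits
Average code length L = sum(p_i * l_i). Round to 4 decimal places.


Weighted contributions p_i * l_i:
  H: (14/38) * 3 = 42/38
  A: (15/38) * 2 = 30/38
  G: (7/38) * 4 = 28/38
  E: (2/38) * 5 = 10/38
Sum = (42 + 30 + 28 + 10)/38 = 110/38

L = 110/38 = 2.8947 bits/symbol


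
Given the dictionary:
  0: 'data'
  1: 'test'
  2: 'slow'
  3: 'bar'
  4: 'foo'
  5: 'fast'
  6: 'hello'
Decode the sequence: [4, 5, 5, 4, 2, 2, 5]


Look up each index in the dictionary:
  4 -> 'foo'
  5 -> 'fast'
  5 -> 'fast'
  4 -> 'foo'
  2 -> 'slow'
  2 -> 'slow'
  5 -> 'fast'

Decoded: "foo fast fast foo slow slow fast"


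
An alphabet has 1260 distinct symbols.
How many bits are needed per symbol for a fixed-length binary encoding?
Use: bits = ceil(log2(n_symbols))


log2(1260) = 10.2992
Bracket: 2^10 = 1024 < 1260 <= 2^11 = 2048
So ceil(log2(1260)) = 11

bits = ceil(log2(1260)) = ceil(10.2992) = 11 bits


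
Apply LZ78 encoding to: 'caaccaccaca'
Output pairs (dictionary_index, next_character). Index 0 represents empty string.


LZ78 encoding steps:
Dictionary: {0: ''}
Step 1: w='' (idx 0), next='c' -> output (0, 'c'), add 'c' as idx 1
Step 2: w='' (idx 0), next='a' -> output (0, 'a'), add 'a' as idx 2
Step 3: w='a' (idx 2), next='c' -> output (2, 'c'), add 'ac' as idx 3
Step 4: w='c' (idx 1), next='a' -> output (1, 'a'), add 'ca' as idx 4
Step 5: w='c' (idx 1), next='c' -> output (1, 'c'), add 'cc' as idx 5
Step 6: w='ac' (idx 3), next='a' -> output (3, 'a'), add 'aca' as idx 6


Encoded: [(0, 'c'), (0, 'a'), (2, 'c'), (1, 'a'), (1, 'c'), (3, 'a')]


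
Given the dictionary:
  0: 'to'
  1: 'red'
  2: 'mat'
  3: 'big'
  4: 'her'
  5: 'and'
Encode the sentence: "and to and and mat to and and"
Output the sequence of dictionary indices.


Look up each word in the dictionary:
  'and' -> 5
  'to' -> 0
  'and' -> 5
  'and' -> 5
  'mat' -> 2
  'to' -> 0
  'and' -> 5
  'and' -> 5

Encoded: [5, 0, 5, 5, 2, 0, 5, 5]


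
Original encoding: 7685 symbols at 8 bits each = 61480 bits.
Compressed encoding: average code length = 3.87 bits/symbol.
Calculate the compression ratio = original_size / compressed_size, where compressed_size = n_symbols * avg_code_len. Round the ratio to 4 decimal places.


original_size = n_symbols * orig_bits = 7685 * 8 = 61480 bits
compressed_size = n_symbols * avg_code_len = 7685 * 3.87 = 29740.95 bits
ratio = original_size / compressed_size = 61480 / 29740.95 = 2.0672

Compression ratio = 2.0672


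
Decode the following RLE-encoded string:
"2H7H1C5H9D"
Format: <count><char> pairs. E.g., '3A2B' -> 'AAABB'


Expanding each <count><char> pair:
  2H -> 'HH'
  7H -> 'HHHHHHH'
  1C -> 'C'
  5H -> 'HHHHH'
  9D -> 'DDDDDDDDD'

Decoded = HHHHHHHHHCHHHHHDDDDDDDDD


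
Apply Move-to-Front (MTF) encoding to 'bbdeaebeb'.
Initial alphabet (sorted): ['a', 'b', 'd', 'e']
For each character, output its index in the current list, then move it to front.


MTF encoding:
'b': index 1 in ['a', 'b', 'd', 'e'] -> ['b', 'a', 'd', 'e']
'b': index 0 in ['b', 'a', 'd', 'e'] -> ['b', 'a', 'd', 'e']
'd': index 2 in ['b', 'a', 'd', 'e'] -> ['d', 'b', 'a', 'e']
'e': index 3 in ['d', 'b', 'a', 'e'] -> ['e', 'd', 'b', 'a']
'a': index 3 in ['e', 'd', 'b', 'a'] -> ['a', 'e', 'd', 'b']
'e': index 1 in ['a', 'e', 'd', 'b'] -> ['e', 'a', 'd', 'b']
'b': index 3 in ['e', 'a', 'd', 'b'] -> ['b', 'e', 'a', 'd']
'e': index 1 in ['b', 'e', 'a', 'd'] -> ['e', 'b', 'a', 'd']
'b': index 1 in ['e', 'b', 'a', 'd'] -> ['b', 'e', 'a', 'd']


Output: [1, 0, 2, 3, 3, 1, 3, 1, 1]


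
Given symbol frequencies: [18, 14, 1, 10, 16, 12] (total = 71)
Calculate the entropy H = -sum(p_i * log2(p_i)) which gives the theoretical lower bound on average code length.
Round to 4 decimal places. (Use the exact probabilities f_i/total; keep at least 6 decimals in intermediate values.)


Per-symbol terms -p_i * log2(p_i) with p_i = f_i/71:
  p = 18/71 = 0.253521: log2(p) = -1.979822, -p*log2(p) = 0.501927
  p = 14/71 = 0.197183: log2(p) = -2.342392, -p*log2(p) = 0.461880
  p = 1/71 = 0.014085: log2(p) = -6.149747, -p*log2(p) = 0.086616
  p = 10/71 = 0.140845: log2(p) = -2.827819, -p*log2(p) = 0.398284
  p = 16/71 = 0.225352: log2(p) = -2.149747, -p*log2(p) = 0.484450
  p = 12/71 = 0.169014: log2(p) = -2.564785, -p*log2(p) = 0.433485
H = 0.501927 + 0.461880 + 0.086616 + 0.398284 + 0.484450 + 0.433485 = 2.366642

H = 2.3666 bits/symbol


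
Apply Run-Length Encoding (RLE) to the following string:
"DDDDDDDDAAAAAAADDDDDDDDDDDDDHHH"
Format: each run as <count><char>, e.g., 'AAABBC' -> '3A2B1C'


Scanning runs left to right:
  i=0: run of 'D' x 8 -> '8D'
  i=8: run of 'A' x 7 -> '7A'
  i=15: run of 'D' x 13 -> '13D'
  i=28: run of 'H' x 3 -> '3H'

RLE = 8D7A13D3H


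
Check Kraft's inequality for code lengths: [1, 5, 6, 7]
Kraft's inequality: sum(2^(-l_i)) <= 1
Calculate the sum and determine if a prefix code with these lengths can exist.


Sum = 2^(-1) + 2^(-5) + 2^(-6) + 2^(-7)
    = 0.5 + 0.03125 + 0.015625 + 0.0078125
    = 71/128 = 0.5546875
Since 0.5546875 <= 1, Kraft's inequality IS satisfied.
A prefix code with these lengths CAN exist.

Kraft sum = 0.5546875. Satisfied.


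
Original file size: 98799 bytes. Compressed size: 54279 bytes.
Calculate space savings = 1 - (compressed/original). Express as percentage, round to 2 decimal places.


ratio = compressed/original = 54279/98799 = 0.549388
savings = 1 - ratio = 1 - 0.549388 = 0.450612
as a percentage: 0.450612 * 100 = 45.06%

Space savings = 1 - 54279/98799 = 45.06%


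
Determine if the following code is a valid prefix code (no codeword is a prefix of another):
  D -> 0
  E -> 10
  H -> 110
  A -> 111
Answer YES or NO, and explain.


Checking each pair (does one codeword prefix another?):
  D='0' vs E='10': no prefix
  D='0' vs H='110': no prefix
  D='0' vs A='111': no prefix
  E='10' vs D='0': no prefix
  E='10' vs H='110': no prefix
  E='10' vs A='111': no prefix
  H='110' vs D='0': no prefix
  H='110' vs E='10': no prefix
  H='110' vs A='111': no prefix
  A='111' vs D='0': no prefix
  A='111' vs E='10': no prefix
  A='111' vs H='110': no prefix
No violation found over all pairs.

YES -- this is a valid prefix code. No codeword is a prefix of any other codeword.


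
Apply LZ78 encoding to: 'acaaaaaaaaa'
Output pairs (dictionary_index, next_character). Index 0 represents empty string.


LZ78 encoding steps:
Dictionary: {0: ''}
Step 1: w='' (idx 0), next='a' -> output (0, 'a'), add 'a' as idx 1
Step 2: w='' (idx 0), next='c' -> output (0, 'c'), add 'c' as idx 2
Step 3: w='a' (idx 1), next='a' -> output (1, 'a'), add 'aa' as idx 3
Step 4: w='aa' (idx 3), next='a' -> output (3, 'a'), add 'aaa' as idx 4
Step 5: w='aaa' (idx 4), next='a' -> output (4, 'a'), add 'aaaa' as idx 5


Encoded: [(0, 'a'), (0, 'c'), (1, 'a'), (3, 'a'), (4, 'a')]


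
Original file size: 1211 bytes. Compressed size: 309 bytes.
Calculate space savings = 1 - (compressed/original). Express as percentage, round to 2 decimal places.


ratio = compressed/original = 309/1211 = 0.255161
savings = 1 - ratio = 1 - 0.255161 = 0.744839
as a percentage: 0.744839 * 100 = 74.48%

Space savings = 1 - 309/1211 = 74.48%


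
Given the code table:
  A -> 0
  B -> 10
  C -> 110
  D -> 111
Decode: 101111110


Decoding:
10 -> B
111 -> D
111 -> D
0 -> A


Result: BDDA


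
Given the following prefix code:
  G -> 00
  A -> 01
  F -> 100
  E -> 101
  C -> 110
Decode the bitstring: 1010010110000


Decoding step by step:
Bits 101 -> E
Bits 00 -> G
Bits 101 -> E
Bits 100 -> F
Bits 00 -> G


Decoded message: EGEFG


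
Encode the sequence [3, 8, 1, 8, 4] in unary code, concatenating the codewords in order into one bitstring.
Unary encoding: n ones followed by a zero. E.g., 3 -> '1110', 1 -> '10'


Encode each number as n ones followed by a terminating 0:
  3 -> 1110 (4 bits)
  8 -> 111111110 (9 bits)
  1 -> 10 (2 bits)
  8 -> 111111110 (9 bits)
  4 -> 11110 (5 bits)
Total length = 4 + 9 + 2 + 9 + 5 = 29 bits.

Unary([3, 8, 1, 8, 4]) = 11101111111101011111111011110 (29 bits)


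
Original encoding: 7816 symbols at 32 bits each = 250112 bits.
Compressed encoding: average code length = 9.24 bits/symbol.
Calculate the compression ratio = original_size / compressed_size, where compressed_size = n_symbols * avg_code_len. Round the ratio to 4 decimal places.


original_size = n_symbols * orig_bits = 7816 * 32 = 250112 bits
compressed_size = n_symbols * avg_code_len = 7816 * 9.24 = 72219.84 bits
ratio = original_size / compressed_size = 250112 / 72219.84 = 3.4632

Compression ratio = 3.4632


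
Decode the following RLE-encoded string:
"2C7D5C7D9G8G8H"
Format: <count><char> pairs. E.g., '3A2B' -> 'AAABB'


Expanding each <count><char> pair:
  2C -> 'CC'
  7D -> 'DDDDDDD'
  5C -> 'CCCCC'
  7D -> 'DDDDDDD'
  9G -> 'GGGGGGGGG'
  8G -> 'GGGGGGGG'
  8H -> 'HHHHHHHH'

Decoded = CCDDDDDDDCCCCCDDDDDDDGGGGGGGGGGGGGGGGGHHHHHHHH


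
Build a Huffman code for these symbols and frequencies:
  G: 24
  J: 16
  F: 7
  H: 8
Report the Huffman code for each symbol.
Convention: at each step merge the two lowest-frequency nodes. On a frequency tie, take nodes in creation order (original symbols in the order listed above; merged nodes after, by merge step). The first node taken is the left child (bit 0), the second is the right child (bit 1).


Huffman tree construction:
Step 1: Merge F(7) + H(8) = 15
Step 2: Merge (F+H)(15) + J(16) = 31
Step 3: Merge G(24) + ((F+H)+J)(31) = 55
Read each symbol's code off the tree from the root (left child = 0, right child = 1).

Codes:
  G: 0 (length 1)
  J: 11 (length 2)
  F: 100 (length 3)
  H: 101 (length 3)
Average code length: 101/55 = 1.8364 bits/symbol


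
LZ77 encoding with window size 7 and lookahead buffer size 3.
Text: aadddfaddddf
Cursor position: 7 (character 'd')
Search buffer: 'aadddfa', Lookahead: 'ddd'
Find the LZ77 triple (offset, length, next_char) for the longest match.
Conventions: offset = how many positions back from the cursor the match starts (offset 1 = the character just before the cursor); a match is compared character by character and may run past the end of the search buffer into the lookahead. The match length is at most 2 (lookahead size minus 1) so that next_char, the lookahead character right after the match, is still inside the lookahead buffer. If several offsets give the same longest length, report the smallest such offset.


Try each offset into the search buffer:
  offset=1 (pos 6, char 'a'): match length 0
  offset=2 (pos 5, char 'f'): match length 0
  offset=3 (pos 4, char 'd'): match length 1
  offset=4 (pos 3, char 'd'): match length 2
  offset=5 (pos 2, char 'd'): match length 2
  offset=6 (pos 1, char 'a'): match length 0
  offset=7 (pos 0, char 'a'): match length 0
Longest match has length 2, found at offsets 4, 5; take the smallest, offset 4.
next_char = character at position 7 + 2 = 9 -> 'd'

Best match: offset=4, length=2 (matching 'dd' starting at position 3)
LZ77 triple: (4, 2, 'd')


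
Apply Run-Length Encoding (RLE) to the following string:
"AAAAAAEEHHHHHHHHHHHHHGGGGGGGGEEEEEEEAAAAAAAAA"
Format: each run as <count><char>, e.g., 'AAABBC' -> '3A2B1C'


Scanning runs left to right:
  i=0: run of 'A' x 6 -> '6A'
  i=6: run of 'E' x 2 -> '2E'
  i=8: run of 'H' x 13 -> '13H'
  i=21: run of 'G' x 8 -> '8G'
  i=29: run of 'E' x 7 -> '7E'
  i=36: run of 'A' x 9 -> '9A'

RLE = 6A2E13H8G7E9A


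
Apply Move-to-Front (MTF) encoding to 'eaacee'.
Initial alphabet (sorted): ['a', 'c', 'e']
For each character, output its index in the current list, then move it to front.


MTF encoding:
'e': index 2 in ['a', 'c', 'e'] -> ['e', 'a', 'c']
'a': index 1 in ['e', 'a', 'c'] -> ['a', 'e', 'c']
'a': index 0 in ['a', 'e', 'c'] -> ['a', 'e', 'c']
'c': index 2 in ['a', 'e', 'c'] -> ['c', 'a', 'e']
'e': index 2 in ['c', 'a', 'e'] -> ['e', 'c', 'a']
'e': index 0 in ['e', 'c', 'a'] -> ['e', 'c', 'a']


Output: [2, 1, 0, 2, 2, 0]


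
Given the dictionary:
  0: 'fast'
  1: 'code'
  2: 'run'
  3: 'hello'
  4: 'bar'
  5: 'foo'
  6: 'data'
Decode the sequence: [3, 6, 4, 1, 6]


Look up each index in the dictionary:
  3 -> 'hello'
  6 -> 'data'
  4 -> 'bar'
  1 -> 'code'
  6 -> 'data'

Decoded: "hello data bar code data"


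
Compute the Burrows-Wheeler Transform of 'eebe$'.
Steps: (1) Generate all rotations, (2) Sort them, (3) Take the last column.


Rotations (sorted):
  0: $eebe -> last char: e
  1: be$ee -> last char: e
  2: e$eeb -> last char: b
  3: ebe$e -> last char: e
  4: eebe$ -> last char: $


BWT = eebe$


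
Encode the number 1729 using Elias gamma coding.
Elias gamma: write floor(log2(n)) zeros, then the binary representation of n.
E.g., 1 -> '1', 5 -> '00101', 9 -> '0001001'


num_bits = floor(log2(1729)) + 1 = 11
leading_zeros = num_bits - 1 = 10
binary(1729) = 11011000001

Elias gamma(1729) = '0000000000' + '11011000001' = 000000000011011000001 (21 bits)


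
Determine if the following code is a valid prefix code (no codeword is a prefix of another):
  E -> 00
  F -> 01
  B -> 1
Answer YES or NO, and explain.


Checking each pair (does one codeword prefix another?):
  E='00' vs F='01': no prefix
  E='00' vs B='1': no prefix
  F='01' vs E='00': no prefix
  F='01' vs B='1': no prefix
  B='1' vs E='00': no prefix
  B='1' vs F='01': no prefix
No violation found over all pairs.

YES -- this is a valid prefix code. No codeword is a prefix of any other codeword.


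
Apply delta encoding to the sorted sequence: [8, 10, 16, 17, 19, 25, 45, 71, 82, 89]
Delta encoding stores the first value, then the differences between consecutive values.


First value: 8
Deltas:
  10 - 8 = 2
  16 - 10 = 6
  17 - 16 = 1
  19 - 17 = 2
  25 - 19 = 6
  45 - 25 = 20
  71 - 45 = 26
  82 - 71 = 11
  89 - 82 = 7


Delta encoded: [8, 2, 6, 1, 2, 6, 20, 26, 11, 7]


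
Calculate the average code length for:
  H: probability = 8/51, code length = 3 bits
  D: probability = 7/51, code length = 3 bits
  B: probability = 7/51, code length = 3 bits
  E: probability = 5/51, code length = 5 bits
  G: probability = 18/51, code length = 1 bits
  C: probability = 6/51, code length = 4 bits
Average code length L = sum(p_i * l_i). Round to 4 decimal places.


Weighted contributions p_i * l_i:
  H: (8/51) * 3 = 24/51
  D: (7/51) * 3 = 21/51
  B: (7/51) * 3 = 21/51
  E: (5/51) * 5 = 25/51
  G: (18/51) * 1 = 18/51
  C: (6/51) * 4 = 24/51
Sum = (24 + 21 + 21 + 25 + 18 + 24)/51 = 133/51

L = 133/51 = 2.6078 bits/symbol


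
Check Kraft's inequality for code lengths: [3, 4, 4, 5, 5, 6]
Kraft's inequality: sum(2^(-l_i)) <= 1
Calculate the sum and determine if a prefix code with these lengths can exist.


Sum = 2^(-3) + 2^(-4) + 2^(-4) + 2^(-5) + 2^(-5) + 2^(-6)
    = 0.125 + 0.0625 + 0.0625 + 0.03125 + 0.03125 + 0.015625
    = 21/64 = 0.328125
Since 0.328125 <= 1, Kraft's inequality IS satisfied.
A prefix code with these lengths CAN exist.

Kraft sum = 0.328125. Satisfied.


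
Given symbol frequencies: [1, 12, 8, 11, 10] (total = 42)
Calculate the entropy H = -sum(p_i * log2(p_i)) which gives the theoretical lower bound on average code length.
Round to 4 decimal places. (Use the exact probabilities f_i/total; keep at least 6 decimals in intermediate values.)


Per-symbol terms -p_i * log2(p_i) with p_i = f_i/42:
  p = 1/42 = 0.023810: log2(p) = -5.392317, -p*log2(p) = 0.128389
  p = 12/42 = 0.285714: log2(p) = -1.807355, -p*log2(p) = 0.516387
  p = 8/42 = 0.190476: log2(p) = -2.392317, -p*log2(p) = 0.455680
  p = 11/42 = 0.261905: log2(p) = -1.932886, -p*log2(p) = 0.506232
  p = 10/42 = 0.238095: log2(p) = -2.070389, -p*log2(p) = 0.492950
H = 0.128389 + 0.516387 + 0.455680 + 0.506232 + 0.492950 = 2.099638

H = 2.0996 bits/symbol


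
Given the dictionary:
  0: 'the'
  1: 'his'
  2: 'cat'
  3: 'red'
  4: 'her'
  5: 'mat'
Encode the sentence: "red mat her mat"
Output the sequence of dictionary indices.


Look up each word in the dictionary:
  'red' -> 3
  'mat' -> 5
  'her' -> 4
  'mat' -> 5

Encoded: [3, 5, 4, 5]


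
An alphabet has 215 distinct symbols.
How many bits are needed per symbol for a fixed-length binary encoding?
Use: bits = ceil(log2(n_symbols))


log2(215) = 7.7482
Bracket: 2^7 = 128 < 215 <= 2^8 = 256
So ceil(log2(215)) = 8

bits = ceil(log2(215)) = ceil(7.7482) = 8 bits


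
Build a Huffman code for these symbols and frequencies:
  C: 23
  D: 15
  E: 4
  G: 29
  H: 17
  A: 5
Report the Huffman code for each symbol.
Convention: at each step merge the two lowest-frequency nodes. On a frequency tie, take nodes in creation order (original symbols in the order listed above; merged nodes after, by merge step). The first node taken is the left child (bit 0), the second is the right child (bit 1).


Huffman tree construction:
Step 1: Merge E(4) + A(5) = 9
Step 2: Merge (E+A)(9) + D(15) = 24
Step 3: Merge H(17) + C(23) = 40
Step 4: Merge ((E+A)+D)(24) + G(29) = 53
Step 5: Merge (H+C)(40) + (((E+A)+D)+G)(53) = 93
Read each symbol's code off the tree from the root (left child = 0, right child = 1).

Codes:
  C: 01 (length 2)
  D: 101 (length 3)
  E: 1000 (length 4)
  G: 11 (length 2)
  H: 00 (length 2)
  A: 1001 (length 4)
Average code length: 219/93 = 2.3548 bits/symbol


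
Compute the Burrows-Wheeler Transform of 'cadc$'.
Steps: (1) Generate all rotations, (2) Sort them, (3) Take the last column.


Rotations (sorted):
  0: $cadc -> last char: c
  1: adc$c -> last char: c
  2: c$cad -> last char: d
  3: cadc$ -> last char: $
  4: dc$ca -> last char: a


BWT = ccd$a


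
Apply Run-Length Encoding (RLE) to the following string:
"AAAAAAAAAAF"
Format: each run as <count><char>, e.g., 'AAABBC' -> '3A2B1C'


Scanning runs left to right:
  i=0: run of 'A' x 10 -> '10A'
  i=10: run of 'F' x 1 -> '1F'

RLE = 10A1F


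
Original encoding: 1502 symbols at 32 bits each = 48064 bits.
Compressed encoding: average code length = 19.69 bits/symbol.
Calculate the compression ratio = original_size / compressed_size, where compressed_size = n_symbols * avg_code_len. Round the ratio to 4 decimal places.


original_size = n_symbols * orig_bits = 1502 * 32 = 48064 bits
compressed_size = n_symbols * avg_code_len = 1502 * 19.69 = 29574.38 bits
ratio = original_size / compressed_size = 48064 / 29574.38 = 1.6252

Compression ratio = 1.6252


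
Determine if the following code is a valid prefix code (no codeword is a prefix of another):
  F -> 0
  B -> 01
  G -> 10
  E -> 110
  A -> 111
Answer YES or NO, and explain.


Checking each pair (does one codeword prefix another?):
  F='0' vs B='01': prefix -- VIOLATION

NO -- this is NOT a valid prefix code. F (0) is a prefix of B (01).


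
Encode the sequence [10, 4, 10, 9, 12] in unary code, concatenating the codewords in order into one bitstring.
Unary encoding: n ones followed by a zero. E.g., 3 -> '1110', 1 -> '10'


Encode each number as n ones followed by a terminating 0:
  10 -> 11111111110 (11 bits)
  4 -> 11110 (5 bits)
  10 -> 11111111110 (11 bits)
  9 -> 1111111110 (10 bits)
  12 -> 1111111111110 (13 bits)
Total length = 11 + 5 + 11 + 10 + 13 = 50 bits.

Unary([10, 4, 10, 9, 12]) = 11111111110111101111111111011111111101111111111110 (50 bits)


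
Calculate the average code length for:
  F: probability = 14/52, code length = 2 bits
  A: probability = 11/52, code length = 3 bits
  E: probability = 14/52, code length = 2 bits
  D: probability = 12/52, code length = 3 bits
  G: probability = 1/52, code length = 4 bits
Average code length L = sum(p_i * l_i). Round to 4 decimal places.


Weighted contributions p_i * l_i:
  F: (14/52) * 2 = 28/52
  A: (11/52) * 3 = 33/52
  E: (14/52) * 2 = 28/52
  D: (12/52) * 3 = 36/52
  G: (1/52) * 4 = 4/52
Sum = (28 + 33 + 28 + 36 + 4)/52 = 129/52

L = 129/52 = 2.4808 bits/symbol


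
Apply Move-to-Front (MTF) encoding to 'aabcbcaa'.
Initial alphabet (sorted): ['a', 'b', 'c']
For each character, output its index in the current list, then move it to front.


MTF encoding:
'a': index 0 in ['a', 'b', 'c'] -> ['a', 'b', 'c']
'a': index 0 in ['a', 'b', 'c'] -> ['a', 'b', 'c']
'b': index 1 in ['a', 'b', 'c'] -> ['b', 'a', 'c']
'c': index 2 in ['b', 'a', 'c'] -> ['c', 'b', 'a']
'b': index 1 in ['c', 'b', 'a'] -> ['b', 'c', 'a']
'c': index 1 in ['b', 'c', 'a'] -> ['c', 'b', 'a']
'a': index 2 in ['c', 'b', 'a'] -> ['a', 'c', 'b']
'a': index 0 in ['a', 'c', 'b'] -> ['a', 'c', 'b']


Output: [0, 0, 1, 2, 1, 1, 2, 0]


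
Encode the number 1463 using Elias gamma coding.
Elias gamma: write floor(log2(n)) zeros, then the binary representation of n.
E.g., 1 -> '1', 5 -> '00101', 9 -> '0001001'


num_bits = floor(log2(1463)) + 1 = 11
leading_zeros = num_bits - 1 = 10
binary(1463) = 10110110111

Elias gamma(1463) = '0000000000' + '10110110111' = 000000000010110110111 (21 bits)


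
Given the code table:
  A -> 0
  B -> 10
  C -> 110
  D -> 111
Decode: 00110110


Decoding:
0 -> A
0 -> A
110 -> C
110 -> C


Result: AACC


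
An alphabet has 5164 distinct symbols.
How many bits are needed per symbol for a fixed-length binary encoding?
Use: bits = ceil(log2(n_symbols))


log2(5164) = 12.3343
Bracket: 2^12 = 4096 < 5164 <= 2^13 = 8192
So ceil(log2(5164)) = 13

bits = ceil(log2(5164)) = ceil(12.3343) = 13 bits


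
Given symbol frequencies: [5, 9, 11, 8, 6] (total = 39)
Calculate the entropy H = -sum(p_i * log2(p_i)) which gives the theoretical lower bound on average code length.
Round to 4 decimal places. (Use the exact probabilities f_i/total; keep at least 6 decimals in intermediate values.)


Per-symbol terms -p_i * log2(p_i) with p_i = f_i/39:
  p = 5/39 = 0.128205: log2(p) = -2.963474, -p*log2(p) = 0.379933
  p = 9/39 = 0.230769: log2(p) = -2.115477, -p*log2(p) = 0.488187
  p = 11/39 = 0.282051: log2(p) = -1.825971, -p*log2(p) = 0.515017
  p = 8/39 = 0.205128: log2(p) = -2.285402, -p*log2(p) = 0.468800
  p = 6/39 = 0.153846: log2(p) = -2.700440, -p*log2(p) = 0.415452
H = 0.379933 + 0.488187 + 0.515017 + 0.468800 + 0.415452 = 2.267389

H = 2.2674 bits/symbol


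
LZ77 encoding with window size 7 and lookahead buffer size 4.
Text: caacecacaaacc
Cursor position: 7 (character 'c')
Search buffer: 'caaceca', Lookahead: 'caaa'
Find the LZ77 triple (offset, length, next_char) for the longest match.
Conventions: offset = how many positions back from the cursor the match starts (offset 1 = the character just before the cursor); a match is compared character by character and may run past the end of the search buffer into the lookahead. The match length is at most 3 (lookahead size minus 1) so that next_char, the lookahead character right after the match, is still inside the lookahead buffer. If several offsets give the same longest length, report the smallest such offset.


Try each offset into the search buffer:
  offset=1 (pos 6, char 'a'): match length 0
  offset=2 (pos 5, char 'c'): match length 2
  offset=3 (pos 4, char 'e'): match length 0
  offset=4 (pos 3, char 'c'): match length 1
  offset=5 (pos 2, char 'a'): match length 0
  offset=6 (pos 1, char 'a'): match length 0
  offset=7 (pos 0, char 'c'): match length 3
Longest match has length 3 at offset 7.
next_char = character at position 7 + 3 = 10 -> 'a'

Best match: offset=7, length=3 (matching 'caa' starting at position 0)
LZ77 triple: (7, 3, 'a')


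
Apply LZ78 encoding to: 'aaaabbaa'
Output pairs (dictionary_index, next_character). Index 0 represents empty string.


LZ78 encoding steps:
Dictionary: {0: ''}
Step 1: w='' (idx 0), next='a' -> output (0, 'a'), add 'a' as idx 1
Step 2: w='a' (idx 1), next='a' -> output (1, 'a'), add 'aa' as idx 2
Step 3: w='a' (idx 1), next='b' -> output (1, 'b'), add 'ab' as idx 3
Step 4: w='' (idx 0), next='b' -> output (0, 'b'), add 'b' as idx 4
Step 5: w='aa' (idx 2), end of input -> output (2, '')


Encoded: [(0, 'a'), (1, 'a'), (1, 'b'), (0, 'b'), (2, '')]


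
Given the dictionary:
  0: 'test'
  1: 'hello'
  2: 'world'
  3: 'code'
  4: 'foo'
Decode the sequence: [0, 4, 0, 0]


Look up each index in the dictionary:
  0 -> 'test'
  4 -> 'foo'
  0 -> 'test'
  0 -> 'test'

Decoded: "test foo test test"


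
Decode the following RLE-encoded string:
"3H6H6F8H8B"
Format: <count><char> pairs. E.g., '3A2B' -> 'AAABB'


Expanding each <count><char> pair:
  3H -> 'HHH'
  6H -> 'HHHHHH'
  6F -> 'FFFFFF'
  8H -> 'HHHHHHHH'
  8B -> 'BBBBBBBB'

Decoded = HHHHHHHHHFFFFFFHHHHHHHHBBBBBBBB


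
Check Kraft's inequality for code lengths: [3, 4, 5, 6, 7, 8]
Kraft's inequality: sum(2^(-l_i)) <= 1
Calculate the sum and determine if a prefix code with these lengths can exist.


Sum = 2^(-3) + 2^(-4) + 2^(-5) + 2^(-6) + 2^(-7) + 2^(-8)
    = 0.125 + 0.0625 + 0.03125 + 0.015625 + 0.0078125 + 0.00390625
    = 63/256 = 0.24609375
Since 0.24609375 <= 1, Kraft's inequality IS satisfied.
A prefix code with these lengths CAN exist.

Kraft sum = 0.24609375. Satisfied.


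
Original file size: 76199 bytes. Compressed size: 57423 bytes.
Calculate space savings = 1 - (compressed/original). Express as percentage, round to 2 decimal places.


ratio = compressed/original = 57423/76199 = 0.753593
savings = 1 - ratio = 1 - 0.753593 = 0.246407
as a percentage: 0.246407 * 100 = 24.64%

Space savings = 1 - 57423/76199 = 24.64%


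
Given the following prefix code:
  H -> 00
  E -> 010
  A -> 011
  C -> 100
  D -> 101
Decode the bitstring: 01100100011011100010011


Decoding step by step:
Bits 011 -> A
Bits 00 -> H
Bits 100 -> C
Bits 011 -> A
Bits 011 -> A
Bits 100 -> C
Bits 010 -> E
Bits 011 -> A


Decoded message: AHCAACEA


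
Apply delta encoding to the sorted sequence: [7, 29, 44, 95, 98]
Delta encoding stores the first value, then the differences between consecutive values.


First value: 7
Deltas:
  29 - 7 = 22
  44 - 29 = 15
  95 - 44 = 51
  98 - 95 = 3


Delta encoded: [7, 22, 15, 51, 3]


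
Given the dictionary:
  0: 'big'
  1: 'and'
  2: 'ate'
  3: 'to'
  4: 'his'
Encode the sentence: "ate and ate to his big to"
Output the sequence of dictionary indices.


Look up each word in the dictionary:
  'ate' -> 2
  'and' -> 1
  'ate' -> 2
  'to' -> 3
  'his' -> 4
  'big' -> 0
  'to' -> 3

Encoded: [2, 1, 2, 3, 4, 0, 3]


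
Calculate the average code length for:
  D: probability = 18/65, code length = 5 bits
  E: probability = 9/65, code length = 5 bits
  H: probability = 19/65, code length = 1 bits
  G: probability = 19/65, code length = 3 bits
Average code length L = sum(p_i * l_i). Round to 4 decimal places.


Weighted contributions p_i * l_i:
  D: (18/65) * 5 = 90/65
  E: (9/65) * 5 = 45/65
  H: (19/65) * 1 = 19/65
  G: (19/65) * 3 = 57/65
Sum = (90 + 45 + 19 + 57)/65 = 211/65

L = 211/65 = 3.2462 bits/symbol
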